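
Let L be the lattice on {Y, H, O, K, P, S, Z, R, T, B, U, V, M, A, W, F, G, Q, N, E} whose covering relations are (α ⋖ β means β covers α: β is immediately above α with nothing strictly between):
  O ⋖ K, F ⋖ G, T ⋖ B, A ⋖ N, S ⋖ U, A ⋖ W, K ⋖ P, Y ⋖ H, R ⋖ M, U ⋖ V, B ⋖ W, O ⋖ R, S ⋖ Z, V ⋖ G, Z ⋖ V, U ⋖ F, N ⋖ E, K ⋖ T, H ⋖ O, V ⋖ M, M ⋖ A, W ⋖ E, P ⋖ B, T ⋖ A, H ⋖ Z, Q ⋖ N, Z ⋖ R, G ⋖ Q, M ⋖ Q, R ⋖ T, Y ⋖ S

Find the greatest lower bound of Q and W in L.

M

Common lower bounds of {Q, W}: H, M, O, R, S, U, V, Y, Z.
The greatest among these is M.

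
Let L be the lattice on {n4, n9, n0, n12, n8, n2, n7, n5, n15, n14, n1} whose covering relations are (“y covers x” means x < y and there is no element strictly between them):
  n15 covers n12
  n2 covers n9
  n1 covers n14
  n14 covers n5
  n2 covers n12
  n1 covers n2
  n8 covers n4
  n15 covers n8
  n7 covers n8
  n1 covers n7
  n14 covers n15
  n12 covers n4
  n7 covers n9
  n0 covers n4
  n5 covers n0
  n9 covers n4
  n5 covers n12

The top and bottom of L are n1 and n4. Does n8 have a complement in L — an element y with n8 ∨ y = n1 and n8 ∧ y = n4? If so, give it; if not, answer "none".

Need y with n8 ∨ y = n1 and n8 ∧ y = n4.
Checking each element gives: n2.

n2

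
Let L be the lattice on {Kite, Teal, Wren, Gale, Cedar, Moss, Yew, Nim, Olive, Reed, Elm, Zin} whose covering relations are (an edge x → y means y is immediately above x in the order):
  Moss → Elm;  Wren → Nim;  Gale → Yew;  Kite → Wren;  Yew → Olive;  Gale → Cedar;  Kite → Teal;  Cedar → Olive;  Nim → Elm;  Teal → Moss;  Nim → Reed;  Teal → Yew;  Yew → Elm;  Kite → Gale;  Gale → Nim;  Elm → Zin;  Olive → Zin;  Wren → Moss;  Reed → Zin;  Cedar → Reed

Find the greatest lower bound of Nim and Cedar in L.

Common lower bounds of {Nim, Cedar}: Gale, Kite.
The greatest among these is Gale.

Gale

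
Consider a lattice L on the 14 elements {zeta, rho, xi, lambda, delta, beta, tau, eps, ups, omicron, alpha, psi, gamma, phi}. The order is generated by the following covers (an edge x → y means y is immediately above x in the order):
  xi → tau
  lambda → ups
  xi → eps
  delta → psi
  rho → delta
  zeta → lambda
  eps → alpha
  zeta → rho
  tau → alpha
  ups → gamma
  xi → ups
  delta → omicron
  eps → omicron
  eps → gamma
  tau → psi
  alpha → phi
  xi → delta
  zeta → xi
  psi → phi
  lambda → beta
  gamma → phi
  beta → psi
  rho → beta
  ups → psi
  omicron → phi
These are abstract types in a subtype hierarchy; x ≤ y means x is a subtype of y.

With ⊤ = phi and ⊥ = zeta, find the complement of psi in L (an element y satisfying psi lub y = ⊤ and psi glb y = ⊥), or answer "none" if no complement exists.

For every candidate y, either psi ∨ y ≠ phi or psi ∧ y ≠ zeta; no complement exists.

none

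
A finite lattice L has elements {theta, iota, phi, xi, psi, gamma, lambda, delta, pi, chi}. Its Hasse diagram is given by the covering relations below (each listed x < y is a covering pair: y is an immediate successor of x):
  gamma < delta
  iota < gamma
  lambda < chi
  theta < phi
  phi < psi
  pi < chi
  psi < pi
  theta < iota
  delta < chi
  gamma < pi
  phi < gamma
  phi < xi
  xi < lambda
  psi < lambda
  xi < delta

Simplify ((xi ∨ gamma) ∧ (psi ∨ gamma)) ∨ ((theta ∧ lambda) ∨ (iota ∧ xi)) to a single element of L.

gamma

xi ∨ gamma = delta
psi ∨ gamma = pi
delta ∧ pi = gamma
theta ∧ lambda = theta
iota ∧ xi = theta
theta ∨ theta = theta
gamma ∨ theta = gamma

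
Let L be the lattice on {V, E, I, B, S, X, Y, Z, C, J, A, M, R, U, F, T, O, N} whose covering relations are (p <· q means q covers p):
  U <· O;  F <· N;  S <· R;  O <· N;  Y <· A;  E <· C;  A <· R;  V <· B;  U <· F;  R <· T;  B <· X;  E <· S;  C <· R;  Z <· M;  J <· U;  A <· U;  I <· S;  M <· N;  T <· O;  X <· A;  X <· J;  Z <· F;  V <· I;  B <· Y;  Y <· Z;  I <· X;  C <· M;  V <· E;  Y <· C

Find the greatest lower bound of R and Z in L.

Common lower bounds of {R, Z}: B, V, Y.
The greatest among these is Y.

Y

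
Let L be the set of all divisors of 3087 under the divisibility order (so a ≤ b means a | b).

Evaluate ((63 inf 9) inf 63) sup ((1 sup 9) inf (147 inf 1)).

9

63 ∧ 9 = 9
9 ∧ 63 = 9
1 ∨ 9 = 9
147 ∧ 1 = 1
9 ∧ 1 = 1
9 ∨ 1 = 9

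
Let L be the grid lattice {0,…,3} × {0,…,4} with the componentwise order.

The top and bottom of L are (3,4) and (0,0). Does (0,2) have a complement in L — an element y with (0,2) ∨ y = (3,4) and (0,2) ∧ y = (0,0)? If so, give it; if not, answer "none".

For every candidate y, either (0,2) ∨ y ≠ (3,4) or (0,2) ∧ y ≠ (0,0); no complement exists.

none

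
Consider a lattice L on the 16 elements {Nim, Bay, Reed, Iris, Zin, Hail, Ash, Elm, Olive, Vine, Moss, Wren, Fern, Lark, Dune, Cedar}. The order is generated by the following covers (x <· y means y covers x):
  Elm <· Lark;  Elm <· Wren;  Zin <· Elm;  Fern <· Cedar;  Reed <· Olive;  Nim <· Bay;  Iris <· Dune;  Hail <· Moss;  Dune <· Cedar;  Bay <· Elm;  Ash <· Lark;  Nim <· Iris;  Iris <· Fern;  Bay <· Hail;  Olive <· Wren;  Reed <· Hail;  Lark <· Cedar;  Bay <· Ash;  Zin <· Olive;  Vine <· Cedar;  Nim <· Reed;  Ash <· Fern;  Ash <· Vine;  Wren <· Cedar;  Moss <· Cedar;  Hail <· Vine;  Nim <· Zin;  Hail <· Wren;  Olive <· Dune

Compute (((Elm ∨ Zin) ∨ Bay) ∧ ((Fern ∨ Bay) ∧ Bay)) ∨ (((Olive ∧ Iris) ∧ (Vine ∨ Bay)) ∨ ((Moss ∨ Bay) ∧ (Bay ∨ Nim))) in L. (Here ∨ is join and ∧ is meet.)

Elm ∨ Zin = Elm
Elm ∨ Bay = Elm
Fern ∨ Bay = Fern
Fern ∧ Bay = Bay
Elm ∧ Bay = Bay
Olive ∧ Iris = Nim
Vine ∨ Bay = Vine
Nim ∧ Vine = Nim
Moss ∨ Bay = Moss
Bay ∨ Nim = Bay
Moss ∧ Bay = Bay
Nim ∨ Bay = Bay
Bay ∨ Bay = Bay

Bay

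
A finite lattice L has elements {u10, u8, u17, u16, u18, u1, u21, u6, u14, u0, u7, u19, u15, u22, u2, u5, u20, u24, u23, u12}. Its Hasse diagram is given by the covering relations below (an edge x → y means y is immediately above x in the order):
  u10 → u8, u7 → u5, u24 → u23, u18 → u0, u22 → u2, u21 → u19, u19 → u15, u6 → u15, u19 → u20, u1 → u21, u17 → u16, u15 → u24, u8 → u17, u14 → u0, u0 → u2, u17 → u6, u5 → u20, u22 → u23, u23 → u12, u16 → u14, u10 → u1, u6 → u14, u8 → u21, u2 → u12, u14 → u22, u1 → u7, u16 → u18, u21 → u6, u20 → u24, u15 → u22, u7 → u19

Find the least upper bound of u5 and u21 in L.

Common upper bounds of {u5, u21}: u12, u20, u23, u24.
The least among these is u20.

u20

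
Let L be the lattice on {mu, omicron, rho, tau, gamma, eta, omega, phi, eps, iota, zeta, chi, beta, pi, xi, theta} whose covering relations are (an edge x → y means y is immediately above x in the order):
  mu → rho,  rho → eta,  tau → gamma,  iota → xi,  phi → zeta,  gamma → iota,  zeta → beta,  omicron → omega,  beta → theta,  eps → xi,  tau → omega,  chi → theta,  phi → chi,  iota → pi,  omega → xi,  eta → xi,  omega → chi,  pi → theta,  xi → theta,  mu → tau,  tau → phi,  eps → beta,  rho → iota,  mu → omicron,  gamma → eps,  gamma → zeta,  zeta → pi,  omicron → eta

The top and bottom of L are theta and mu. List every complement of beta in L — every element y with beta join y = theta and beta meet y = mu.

eta, omicron, rho

Need y with beta ∨ y = theta and beta ∧ y = mu.
Checking each element gives: eta, omicron, rho.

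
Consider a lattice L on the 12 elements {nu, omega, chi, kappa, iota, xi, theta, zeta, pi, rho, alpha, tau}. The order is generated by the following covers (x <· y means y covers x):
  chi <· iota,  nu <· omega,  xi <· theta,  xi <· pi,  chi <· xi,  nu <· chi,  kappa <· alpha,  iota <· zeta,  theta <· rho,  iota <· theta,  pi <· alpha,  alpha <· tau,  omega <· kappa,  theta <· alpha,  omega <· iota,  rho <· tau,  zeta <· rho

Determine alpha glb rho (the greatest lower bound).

theta

Common lower bounds of {alpha, rho}: chi, iota, nu, omega, theta, xi.
The greatest among these is theta.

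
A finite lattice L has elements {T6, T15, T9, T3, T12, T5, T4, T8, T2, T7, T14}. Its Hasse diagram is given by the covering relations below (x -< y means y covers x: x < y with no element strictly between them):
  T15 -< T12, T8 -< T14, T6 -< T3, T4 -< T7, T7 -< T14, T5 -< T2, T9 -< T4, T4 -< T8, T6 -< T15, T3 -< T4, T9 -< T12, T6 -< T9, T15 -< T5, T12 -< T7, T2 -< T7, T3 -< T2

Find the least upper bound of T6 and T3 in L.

Common upper bounds of {T6, T3}: T14, T2, T3, T4, T7, T8.
The least among these is T3.

T3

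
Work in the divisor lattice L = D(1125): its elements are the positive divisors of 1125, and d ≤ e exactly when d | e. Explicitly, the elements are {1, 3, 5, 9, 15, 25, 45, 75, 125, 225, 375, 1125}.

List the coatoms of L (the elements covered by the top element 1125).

The coatoms are exactly the elements covered by 1125: 225, 375.

225, 375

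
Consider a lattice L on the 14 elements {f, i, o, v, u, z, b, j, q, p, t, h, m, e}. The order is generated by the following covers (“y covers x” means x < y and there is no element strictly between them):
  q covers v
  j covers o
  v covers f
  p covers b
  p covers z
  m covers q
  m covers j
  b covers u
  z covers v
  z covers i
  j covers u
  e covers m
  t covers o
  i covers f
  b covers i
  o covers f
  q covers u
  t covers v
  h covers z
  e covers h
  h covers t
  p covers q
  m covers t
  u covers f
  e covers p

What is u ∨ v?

q

Common upper bounds of {u, v}: e, m, p, q.
The least among these is q.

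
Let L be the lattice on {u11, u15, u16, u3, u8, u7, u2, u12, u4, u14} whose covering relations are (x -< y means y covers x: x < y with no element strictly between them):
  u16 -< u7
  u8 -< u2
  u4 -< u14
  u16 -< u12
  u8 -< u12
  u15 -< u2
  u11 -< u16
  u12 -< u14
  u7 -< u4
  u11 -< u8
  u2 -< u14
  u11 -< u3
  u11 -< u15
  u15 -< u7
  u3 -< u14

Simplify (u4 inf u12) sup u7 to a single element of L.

u4 ∧ u12 = u16
u16 ∨ u7 = u7

u7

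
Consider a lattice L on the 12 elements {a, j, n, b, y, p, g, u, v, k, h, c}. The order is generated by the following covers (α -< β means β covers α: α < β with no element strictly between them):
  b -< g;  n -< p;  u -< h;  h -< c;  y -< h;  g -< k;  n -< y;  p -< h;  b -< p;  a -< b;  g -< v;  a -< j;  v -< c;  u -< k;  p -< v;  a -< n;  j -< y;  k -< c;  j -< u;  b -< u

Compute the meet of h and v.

Common lower bounds of {h, v}: a, b, n, p.
The greatest among these is p.

p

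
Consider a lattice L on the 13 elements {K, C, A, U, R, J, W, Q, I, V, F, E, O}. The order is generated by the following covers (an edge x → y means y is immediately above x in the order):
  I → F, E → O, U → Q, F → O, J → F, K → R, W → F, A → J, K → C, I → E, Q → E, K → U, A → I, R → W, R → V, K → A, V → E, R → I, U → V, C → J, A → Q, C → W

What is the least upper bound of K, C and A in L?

J

Common upper bounds of {K, C, A}: F, J, O.
The least among these is J.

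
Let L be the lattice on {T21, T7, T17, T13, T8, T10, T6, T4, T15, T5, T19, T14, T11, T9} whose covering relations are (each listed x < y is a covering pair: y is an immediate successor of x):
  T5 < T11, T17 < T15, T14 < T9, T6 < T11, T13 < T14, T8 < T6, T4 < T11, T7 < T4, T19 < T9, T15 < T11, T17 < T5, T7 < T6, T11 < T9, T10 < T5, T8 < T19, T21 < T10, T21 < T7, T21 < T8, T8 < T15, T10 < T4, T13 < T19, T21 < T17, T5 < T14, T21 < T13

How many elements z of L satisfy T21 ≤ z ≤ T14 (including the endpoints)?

6

The interval [T21, T14] = {T10, T13, T14, T17, T21, T5}, which has 6 elements.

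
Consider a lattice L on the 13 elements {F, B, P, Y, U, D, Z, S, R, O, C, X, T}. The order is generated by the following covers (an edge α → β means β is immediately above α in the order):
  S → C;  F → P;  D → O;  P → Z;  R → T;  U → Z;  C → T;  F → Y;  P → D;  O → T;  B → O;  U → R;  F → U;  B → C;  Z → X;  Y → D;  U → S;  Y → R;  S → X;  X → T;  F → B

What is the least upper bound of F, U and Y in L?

Common upper bounds of {F, U, Y}: R, T.
The least among these is R.

R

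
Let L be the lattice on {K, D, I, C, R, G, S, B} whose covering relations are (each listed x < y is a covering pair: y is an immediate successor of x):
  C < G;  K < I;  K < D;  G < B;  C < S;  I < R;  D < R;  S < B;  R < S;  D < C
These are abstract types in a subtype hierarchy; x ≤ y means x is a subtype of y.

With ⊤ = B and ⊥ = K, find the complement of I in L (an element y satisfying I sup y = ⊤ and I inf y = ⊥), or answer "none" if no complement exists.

G

Need y with I ∨ y = B and I ∧ y = K.
Checking each element gives: G.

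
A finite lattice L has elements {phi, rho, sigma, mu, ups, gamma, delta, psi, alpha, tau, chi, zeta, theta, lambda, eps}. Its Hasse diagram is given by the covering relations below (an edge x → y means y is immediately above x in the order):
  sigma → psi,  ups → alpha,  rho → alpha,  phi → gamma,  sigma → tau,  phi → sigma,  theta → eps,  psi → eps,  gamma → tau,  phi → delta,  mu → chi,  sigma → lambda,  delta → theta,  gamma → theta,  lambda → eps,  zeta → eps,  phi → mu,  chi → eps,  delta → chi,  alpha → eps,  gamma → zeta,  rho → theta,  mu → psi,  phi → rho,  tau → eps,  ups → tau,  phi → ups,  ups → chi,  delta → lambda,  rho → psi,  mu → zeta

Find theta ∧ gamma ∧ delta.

Common lower bounds of {theta, gamma, delta}: phi.
The greatest among these is phi.

phi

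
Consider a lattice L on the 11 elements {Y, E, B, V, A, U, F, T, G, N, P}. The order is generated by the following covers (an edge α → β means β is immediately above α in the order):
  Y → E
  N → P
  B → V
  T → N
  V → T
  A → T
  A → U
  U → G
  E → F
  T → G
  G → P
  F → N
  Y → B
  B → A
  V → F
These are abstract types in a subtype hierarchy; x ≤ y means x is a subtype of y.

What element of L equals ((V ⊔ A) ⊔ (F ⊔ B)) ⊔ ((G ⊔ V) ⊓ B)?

N

V ∨ A = T
F ∨ B = F
T ∨ F = N
G ∨ V = G
G ∧ B = B
N ∨ B = N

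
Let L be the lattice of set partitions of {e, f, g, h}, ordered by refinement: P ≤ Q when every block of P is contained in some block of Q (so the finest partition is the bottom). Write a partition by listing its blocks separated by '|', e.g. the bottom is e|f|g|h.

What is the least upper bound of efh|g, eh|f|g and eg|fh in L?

efgh

The join of efh|g, eh|f|g, eg|fh merges any blocks that overlap across the partitions, giving efgh.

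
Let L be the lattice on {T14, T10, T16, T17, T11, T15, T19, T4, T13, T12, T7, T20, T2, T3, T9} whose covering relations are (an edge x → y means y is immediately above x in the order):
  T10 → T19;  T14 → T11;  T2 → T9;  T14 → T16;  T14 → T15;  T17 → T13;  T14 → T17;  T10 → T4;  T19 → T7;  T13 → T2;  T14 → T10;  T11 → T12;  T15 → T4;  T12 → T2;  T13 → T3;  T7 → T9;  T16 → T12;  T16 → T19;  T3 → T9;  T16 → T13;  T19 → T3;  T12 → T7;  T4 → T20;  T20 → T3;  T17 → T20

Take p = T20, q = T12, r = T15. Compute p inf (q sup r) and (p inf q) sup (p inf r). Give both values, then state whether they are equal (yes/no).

T20; T15; no

q sup r = T9, so p inf (q sup r) = T20 inf T9 = T20.
p inf q = T14 and p inf r = T15, so (p inf q) sup (p inf r) = T14 sup T15 = T15.
Equal: no.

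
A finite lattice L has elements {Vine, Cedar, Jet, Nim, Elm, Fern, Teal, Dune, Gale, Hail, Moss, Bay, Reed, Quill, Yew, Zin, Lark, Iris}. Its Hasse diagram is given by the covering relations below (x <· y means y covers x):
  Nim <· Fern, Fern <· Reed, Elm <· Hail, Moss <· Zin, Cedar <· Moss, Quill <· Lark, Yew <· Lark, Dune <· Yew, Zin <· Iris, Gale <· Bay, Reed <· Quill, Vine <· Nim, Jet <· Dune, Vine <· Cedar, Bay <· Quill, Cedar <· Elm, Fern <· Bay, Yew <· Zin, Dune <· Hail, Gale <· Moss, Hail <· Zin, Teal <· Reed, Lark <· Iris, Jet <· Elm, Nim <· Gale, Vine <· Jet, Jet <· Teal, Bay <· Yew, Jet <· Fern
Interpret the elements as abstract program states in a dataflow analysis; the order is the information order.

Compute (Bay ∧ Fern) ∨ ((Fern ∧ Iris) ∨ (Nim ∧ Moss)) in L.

Fern

Bay ∧ Fern = Fern
Fern ∧ Iris = Fern
Nim ∧ Moss = Nim
Fern ∨ Nim = Fern
Fern ∨ Fern = Fern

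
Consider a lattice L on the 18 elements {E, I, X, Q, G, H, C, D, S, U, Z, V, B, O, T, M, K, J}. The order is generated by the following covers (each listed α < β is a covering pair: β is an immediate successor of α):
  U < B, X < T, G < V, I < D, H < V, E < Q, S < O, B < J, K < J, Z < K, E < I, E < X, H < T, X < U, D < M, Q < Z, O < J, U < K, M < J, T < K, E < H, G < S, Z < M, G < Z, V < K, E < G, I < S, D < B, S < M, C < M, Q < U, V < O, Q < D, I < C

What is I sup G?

Common upper bounds of {I, G}: J, M, O, S.
The least among these is S.

S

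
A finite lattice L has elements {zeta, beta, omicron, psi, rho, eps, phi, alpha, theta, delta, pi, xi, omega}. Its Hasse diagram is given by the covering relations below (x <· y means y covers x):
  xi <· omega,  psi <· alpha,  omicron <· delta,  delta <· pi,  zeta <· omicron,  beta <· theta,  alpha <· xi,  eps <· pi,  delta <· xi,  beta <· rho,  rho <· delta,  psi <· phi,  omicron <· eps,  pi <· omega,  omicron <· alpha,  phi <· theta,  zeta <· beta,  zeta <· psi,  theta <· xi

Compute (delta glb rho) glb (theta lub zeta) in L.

beta

delta ∧ rho = rho
theta ∨ zeta = theta
rho ∧ theta = beta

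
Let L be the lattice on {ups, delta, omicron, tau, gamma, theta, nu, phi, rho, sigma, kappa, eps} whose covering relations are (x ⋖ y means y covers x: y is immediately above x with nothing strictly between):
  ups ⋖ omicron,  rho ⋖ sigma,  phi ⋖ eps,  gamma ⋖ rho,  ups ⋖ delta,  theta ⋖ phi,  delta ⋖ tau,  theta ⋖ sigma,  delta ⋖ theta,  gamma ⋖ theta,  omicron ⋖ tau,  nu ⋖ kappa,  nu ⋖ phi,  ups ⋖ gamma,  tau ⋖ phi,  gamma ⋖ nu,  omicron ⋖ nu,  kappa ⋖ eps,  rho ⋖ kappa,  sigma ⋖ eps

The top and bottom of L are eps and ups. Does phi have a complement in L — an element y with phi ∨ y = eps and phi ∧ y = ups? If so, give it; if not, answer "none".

none

For every candidate y, either phi ∨ y ≠ eps or phi ∧ y ≠ ups; no complement exists.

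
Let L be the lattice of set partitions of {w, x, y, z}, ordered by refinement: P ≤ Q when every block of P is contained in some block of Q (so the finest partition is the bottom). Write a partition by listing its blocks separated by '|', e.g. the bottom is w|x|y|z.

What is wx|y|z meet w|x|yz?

w|x|y|z

The meet (common refinement) of wx|y|z and w|x|yz intersects blocks pairwise, giving w|x|y|z.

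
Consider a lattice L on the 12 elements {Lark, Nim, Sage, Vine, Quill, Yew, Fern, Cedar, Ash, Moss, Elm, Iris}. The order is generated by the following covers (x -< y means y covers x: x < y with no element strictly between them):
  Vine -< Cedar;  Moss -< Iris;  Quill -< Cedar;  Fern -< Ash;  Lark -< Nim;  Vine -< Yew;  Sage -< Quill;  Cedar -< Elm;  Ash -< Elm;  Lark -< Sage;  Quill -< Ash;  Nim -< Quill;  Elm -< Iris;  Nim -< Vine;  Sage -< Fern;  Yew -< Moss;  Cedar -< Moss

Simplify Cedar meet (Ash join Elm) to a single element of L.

Cedar

Ash ∨ Elm = Elm
Cedar ∧ Elm = Cedar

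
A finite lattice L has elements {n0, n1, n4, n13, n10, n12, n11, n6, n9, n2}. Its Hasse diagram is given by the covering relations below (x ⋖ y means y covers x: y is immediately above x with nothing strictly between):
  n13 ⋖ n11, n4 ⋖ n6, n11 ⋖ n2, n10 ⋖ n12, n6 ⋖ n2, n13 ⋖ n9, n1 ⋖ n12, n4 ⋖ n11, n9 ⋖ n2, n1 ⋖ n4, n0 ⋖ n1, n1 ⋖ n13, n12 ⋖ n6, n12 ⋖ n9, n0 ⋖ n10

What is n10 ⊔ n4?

Common upper bounds of {n10, n4}: n2, n6.
The least among these is n6.

n6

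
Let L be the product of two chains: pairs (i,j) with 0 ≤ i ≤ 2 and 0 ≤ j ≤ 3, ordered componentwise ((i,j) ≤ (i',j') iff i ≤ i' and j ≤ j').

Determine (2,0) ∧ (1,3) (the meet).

(1,0)

In a product of chains, the meet is componentwise min, giving (1,0).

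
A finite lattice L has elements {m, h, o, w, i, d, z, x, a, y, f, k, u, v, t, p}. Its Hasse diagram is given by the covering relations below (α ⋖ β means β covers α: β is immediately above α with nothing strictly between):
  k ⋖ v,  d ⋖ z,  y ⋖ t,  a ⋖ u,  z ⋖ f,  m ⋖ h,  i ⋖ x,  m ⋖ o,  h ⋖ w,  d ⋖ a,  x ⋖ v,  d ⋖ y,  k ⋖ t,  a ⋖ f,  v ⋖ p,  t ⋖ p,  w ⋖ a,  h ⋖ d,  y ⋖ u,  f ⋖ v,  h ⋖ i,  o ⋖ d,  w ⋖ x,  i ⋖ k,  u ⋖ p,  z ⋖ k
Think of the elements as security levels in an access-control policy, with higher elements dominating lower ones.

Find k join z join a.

Common upper bounds of {k, z, a}: p, v.
The least among these is v.

v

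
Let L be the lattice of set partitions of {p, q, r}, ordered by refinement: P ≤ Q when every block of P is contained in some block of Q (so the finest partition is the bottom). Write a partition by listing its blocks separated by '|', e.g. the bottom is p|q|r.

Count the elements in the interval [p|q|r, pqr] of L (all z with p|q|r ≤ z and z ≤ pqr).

The interval [p|q|r, pqr] = {pqr, pq|r, pr|q, p|qr, p|q|r}, which has 5 elements.

5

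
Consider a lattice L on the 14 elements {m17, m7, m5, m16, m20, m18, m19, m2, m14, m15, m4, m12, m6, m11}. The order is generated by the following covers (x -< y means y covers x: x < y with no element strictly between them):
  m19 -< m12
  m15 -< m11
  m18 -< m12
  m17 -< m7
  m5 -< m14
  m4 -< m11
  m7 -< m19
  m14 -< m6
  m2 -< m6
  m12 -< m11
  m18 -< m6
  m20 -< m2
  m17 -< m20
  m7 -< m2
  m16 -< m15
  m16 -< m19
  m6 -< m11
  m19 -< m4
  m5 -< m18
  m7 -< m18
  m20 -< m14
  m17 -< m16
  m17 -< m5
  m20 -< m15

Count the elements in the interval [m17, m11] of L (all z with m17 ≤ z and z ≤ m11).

The interval [m17, m11] = {m11, m12, m14, m15, m16, m17, m18, m19, m2, m20, m4, m5, m6, m7}, which has 14 elements.

14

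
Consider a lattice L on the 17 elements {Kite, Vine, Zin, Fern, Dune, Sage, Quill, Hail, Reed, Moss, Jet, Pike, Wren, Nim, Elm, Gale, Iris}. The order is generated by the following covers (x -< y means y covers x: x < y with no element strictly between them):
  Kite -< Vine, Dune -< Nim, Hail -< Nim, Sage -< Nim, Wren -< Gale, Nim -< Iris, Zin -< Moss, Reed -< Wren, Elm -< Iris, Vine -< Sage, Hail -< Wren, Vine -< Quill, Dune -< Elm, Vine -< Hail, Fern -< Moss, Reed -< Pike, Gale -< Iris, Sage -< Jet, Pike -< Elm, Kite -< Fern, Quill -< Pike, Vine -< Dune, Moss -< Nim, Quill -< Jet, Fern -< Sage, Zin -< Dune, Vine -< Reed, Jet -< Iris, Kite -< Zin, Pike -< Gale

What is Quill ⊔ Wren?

Gale

Common upper bounds of {Quill, Wren}: Gale, Iris.
The least among these is Gale.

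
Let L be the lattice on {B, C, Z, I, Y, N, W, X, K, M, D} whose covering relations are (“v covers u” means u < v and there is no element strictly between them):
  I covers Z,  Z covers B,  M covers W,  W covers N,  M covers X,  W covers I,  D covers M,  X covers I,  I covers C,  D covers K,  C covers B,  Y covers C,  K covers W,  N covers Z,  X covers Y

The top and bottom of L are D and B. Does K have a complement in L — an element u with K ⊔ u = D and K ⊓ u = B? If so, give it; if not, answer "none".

none

For every candidate u, either K ∨ u ≠ D or K ∧ u ≠ B; no complement exists.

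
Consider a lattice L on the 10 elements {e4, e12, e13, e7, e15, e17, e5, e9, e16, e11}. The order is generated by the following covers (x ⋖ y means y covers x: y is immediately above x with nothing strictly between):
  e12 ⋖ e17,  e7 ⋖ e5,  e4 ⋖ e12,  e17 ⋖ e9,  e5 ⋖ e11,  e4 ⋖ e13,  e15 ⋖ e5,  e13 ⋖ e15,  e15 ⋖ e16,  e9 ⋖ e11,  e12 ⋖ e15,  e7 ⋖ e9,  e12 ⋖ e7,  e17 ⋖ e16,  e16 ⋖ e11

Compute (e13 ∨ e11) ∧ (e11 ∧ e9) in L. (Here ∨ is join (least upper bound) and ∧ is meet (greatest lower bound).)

e9

e13 ∨ e11 = e11
e11 ∧ e9 = e9
e11 ∧ e9 = e9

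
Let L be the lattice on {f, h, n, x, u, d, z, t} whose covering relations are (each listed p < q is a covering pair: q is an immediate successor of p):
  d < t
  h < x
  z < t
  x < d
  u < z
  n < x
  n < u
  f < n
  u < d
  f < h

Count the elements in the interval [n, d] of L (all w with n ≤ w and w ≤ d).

4

The interval [n, d] = {d, n, u, x}, which has 4 elements.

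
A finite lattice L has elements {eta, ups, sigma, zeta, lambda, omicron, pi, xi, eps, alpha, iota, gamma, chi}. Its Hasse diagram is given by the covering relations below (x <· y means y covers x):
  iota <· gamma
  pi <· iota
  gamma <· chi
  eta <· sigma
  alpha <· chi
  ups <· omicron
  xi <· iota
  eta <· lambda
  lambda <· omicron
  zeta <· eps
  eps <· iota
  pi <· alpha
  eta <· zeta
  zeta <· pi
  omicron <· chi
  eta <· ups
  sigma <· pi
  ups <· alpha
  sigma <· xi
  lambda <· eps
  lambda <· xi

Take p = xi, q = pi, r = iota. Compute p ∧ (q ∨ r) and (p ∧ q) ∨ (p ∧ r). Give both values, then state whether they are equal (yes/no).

xi; xi; yes

q ∨ r = iota, so p ∧ (q ∨ r) = xi ∧ iota = xi.
p ∧ q = sigma and p ∧ r = xi, so (p ∧ q) ∨ (p ∧ r) = sigma ∨ xi = xi.
Equal: yes.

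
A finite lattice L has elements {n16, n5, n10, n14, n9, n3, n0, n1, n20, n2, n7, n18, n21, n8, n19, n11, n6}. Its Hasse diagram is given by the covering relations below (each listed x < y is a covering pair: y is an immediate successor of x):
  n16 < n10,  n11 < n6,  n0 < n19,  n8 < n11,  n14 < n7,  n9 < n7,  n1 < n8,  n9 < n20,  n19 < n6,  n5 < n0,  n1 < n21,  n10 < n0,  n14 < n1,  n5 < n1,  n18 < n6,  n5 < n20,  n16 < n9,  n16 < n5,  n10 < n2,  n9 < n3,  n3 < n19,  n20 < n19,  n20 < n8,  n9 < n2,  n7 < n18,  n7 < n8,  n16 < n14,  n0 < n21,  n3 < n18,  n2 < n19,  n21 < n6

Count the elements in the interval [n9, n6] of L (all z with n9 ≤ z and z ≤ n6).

The interval [n9, n6] = {n11, n18, n19, n2, n20, n3, n6, n7, n8, n9}, which has 10 elements.

10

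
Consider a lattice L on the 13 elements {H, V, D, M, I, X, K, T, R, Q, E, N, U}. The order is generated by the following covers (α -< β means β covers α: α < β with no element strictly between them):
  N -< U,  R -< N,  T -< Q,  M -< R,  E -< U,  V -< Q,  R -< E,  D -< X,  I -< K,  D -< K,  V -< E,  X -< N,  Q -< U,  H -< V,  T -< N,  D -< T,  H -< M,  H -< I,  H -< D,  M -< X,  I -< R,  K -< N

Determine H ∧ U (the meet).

Common lower bounds of {H, U}: H.
The greatest among these is H.

H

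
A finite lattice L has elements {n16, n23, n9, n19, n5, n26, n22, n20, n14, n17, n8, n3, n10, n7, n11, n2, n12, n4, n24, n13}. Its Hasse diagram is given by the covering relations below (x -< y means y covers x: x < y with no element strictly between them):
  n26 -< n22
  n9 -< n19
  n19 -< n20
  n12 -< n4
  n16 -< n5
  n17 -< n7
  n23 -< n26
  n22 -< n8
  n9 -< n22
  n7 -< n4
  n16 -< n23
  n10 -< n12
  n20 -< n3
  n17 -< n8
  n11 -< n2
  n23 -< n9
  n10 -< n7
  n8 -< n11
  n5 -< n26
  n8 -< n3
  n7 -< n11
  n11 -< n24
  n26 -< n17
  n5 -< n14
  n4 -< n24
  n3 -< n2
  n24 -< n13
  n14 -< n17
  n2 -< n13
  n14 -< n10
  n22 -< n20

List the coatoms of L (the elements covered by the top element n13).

The coatoms are exactly the elements covered by n13: n2, n24.

n2, n24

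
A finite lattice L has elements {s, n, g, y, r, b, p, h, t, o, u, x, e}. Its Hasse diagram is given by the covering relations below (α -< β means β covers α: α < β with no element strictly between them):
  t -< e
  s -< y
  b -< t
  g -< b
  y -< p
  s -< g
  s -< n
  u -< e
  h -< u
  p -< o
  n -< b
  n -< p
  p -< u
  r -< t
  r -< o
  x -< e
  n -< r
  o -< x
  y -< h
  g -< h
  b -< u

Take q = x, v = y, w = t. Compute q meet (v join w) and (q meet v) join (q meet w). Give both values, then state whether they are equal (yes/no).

v join w = e, so q meet (v join w) = x meet e = x.
q meet v = y and q meet w = r, so (q meet v) join (q meet w) = y join r = o.
Equal: no.

x; o; no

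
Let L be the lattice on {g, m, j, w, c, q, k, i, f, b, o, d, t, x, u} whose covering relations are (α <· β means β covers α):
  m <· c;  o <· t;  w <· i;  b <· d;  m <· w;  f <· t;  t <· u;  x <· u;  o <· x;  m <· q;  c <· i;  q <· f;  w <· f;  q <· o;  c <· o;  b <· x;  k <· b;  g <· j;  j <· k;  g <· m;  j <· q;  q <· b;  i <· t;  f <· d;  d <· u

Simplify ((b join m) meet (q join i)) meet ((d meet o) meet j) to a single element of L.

j

b ∨ m = b
q ∨ i = t
b ∧ t = q
d ∧ o = q
q ∧ j = j
q ∧ j = j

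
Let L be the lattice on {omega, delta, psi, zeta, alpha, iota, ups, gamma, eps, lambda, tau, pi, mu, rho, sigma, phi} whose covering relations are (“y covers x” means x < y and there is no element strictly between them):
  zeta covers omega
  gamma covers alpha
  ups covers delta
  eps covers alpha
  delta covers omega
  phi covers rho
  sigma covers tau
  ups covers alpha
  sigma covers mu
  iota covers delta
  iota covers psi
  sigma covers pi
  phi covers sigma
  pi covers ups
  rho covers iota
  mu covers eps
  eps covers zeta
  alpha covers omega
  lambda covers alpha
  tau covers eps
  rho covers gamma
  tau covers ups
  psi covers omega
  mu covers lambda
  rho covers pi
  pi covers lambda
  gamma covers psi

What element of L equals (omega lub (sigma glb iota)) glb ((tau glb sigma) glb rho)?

delta

sigma ∧ iota = delta
omega ∨ delta = delta
tau ∧ sigma = tau
tau ∧ rho = ups
delta ∧ ups = delta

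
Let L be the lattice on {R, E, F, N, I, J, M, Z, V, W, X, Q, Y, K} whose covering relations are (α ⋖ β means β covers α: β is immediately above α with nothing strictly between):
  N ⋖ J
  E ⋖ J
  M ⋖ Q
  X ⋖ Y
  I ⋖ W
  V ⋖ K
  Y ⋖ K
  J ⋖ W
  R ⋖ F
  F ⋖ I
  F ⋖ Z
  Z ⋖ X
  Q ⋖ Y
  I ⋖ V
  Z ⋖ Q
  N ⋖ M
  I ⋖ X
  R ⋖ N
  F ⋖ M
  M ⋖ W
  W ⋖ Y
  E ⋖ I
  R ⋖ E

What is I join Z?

X

Common upper bounds of {I, Z}: K, X, Y.
The least among these is X.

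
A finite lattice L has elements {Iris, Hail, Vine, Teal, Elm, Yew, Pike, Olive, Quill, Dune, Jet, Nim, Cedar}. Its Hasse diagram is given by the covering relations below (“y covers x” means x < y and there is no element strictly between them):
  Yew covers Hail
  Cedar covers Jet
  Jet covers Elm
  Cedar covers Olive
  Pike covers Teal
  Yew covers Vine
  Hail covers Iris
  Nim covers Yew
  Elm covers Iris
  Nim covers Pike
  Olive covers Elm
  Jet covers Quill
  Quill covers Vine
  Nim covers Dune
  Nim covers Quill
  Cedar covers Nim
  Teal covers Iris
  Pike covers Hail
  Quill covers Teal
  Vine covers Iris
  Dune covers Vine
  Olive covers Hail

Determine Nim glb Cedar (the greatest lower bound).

Common lower bounds of {Nim, Cedar}: Dune, Hail, Iris, Nim, Pike, Quill, Teal, Vine, Yew.
The greatest among these is Nim.

Nim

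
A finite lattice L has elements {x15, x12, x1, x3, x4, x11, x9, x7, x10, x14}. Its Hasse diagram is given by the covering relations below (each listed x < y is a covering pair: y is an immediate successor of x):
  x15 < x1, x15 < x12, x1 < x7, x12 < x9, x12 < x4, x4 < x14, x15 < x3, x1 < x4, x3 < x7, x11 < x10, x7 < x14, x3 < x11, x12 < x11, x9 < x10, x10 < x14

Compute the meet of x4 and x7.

x1

Common lower bounds of {x4, x7}: x1, x15.
The greatest among these is x1.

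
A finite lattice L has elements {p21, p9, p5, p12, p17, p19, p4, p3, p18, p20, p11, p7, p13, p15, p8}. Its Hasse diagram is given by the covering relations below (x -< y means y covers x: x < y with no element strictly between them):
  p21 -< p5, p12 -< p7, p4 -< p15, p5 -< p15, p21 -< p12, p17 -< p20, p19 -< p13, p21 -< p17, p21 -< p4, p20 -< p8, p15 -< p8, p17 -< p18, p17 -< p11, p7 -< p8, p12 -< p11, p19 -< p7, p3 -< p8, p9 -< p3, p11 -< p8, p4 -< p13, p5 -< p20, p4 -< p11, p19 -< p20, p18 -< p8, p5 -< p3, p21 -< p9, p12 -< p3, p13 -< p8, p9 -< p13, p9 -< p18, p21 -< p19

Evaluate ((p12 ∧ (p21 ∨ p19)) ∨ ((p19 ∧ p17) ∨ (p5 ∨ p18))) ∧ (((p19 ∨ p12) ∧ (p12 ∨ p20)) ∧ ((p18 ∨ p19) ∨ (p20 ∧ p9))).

p7

p21 ∨ p19 = p19
p12 ∧ p19 = p21
p19 ∧ p17 = p21
p5 ∨ p18 = p8
p21 ∨ p8 = p8
p21 ∨ p8 = p8
p19 ∨ p12 = p7
p12 ∨ p20 = p8
p7 ∧ p8 = p7
p18 ∨ p19 = p8
p20 ∧ p9 = p21
p8 ∨ p21 = p8
p7 ∧ p8 = p7
p8 ∧ p7 = p7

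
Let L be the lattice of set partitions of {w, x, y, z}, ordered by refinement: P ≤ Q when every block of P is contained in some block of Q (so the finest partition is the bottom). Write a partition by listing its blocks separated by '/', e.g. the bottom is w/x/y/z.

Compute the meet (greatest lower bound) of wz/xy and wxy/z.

Common lower bounds of {wz/xy, wxy/z}: w/x/y/z, w/xy/z.
The greatest among these is w/xy/z.

w/xy/z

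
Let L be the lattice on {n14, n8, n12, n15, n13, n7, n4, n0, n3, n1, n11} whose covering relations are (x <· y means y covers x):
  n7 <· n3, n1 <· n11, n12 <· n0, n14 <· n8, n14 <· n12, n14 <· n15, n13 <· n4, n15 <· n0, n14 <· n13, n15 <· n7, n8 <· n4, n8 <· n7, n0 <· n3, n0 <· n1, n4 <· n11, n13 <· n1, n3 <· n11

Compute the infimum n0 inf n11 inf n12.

n12

Common lower bounds of {n0, n11, n12}: n12, n14.
The greatest among these is n12.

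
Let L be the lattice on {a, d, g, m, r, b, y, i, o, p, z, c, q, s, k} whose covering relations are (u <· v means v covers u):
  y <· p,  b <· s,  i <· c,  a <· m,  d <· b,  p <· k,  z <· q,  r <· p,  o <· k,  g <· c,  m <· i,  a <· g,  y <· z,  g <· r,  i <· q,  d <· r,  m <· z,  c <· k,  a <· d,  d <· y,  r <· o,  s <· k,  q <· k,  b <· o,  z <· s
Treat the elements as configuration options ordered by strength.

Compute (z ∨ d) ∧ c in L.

m

z ∨ d = z
z ∧ c = m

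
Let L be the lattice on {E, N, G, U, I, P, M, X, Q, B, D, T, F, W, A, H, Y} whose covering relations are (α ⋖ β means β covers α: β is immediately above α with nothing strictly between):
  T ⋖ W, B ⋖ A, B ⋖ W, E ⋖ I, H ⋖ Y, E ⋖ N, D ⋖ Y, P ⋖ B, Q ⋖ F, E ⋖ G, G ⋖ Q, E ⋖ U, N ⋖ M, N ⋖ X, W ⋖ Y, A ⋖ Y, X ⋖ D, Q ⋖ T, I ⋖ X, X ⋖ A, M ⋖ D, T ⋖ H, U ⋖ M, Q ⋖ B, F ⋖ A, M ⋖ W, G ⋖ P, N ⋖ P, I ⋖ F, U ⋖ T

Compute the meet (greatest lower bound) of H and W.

Common lower bounds of {H, W}: E, G, Q, T, U.
The greatest among these is T.

T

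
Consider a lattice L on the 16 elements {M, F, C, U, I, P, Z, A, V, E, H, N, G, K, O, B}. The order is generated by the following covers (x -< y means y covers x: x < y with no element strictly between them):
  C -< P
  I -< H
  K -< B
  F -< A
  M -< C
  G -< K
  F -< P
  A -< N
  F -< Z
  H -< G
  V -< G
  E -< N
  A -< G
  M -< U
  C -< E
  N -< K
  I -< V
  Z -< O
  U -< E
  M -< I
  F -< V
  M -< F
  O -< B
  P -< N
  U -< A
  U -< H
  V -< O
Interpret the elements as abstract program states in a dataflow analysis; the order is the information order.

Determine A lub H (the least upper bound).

G

Common upper bounds of {A, H}: B, G, K.
The least among these is G.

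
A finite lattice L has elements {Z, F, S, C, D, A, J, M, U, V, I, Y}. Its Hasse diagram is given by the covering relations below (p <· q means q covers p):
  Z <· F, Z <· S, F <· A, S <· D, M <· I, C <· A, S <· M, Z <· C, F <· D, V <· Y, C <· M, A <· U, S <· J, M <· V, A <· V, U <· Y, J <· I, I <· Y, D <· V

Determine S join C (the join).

Common upper bounds of {S, C}: I, M, V, Y.
The least among these is M.

M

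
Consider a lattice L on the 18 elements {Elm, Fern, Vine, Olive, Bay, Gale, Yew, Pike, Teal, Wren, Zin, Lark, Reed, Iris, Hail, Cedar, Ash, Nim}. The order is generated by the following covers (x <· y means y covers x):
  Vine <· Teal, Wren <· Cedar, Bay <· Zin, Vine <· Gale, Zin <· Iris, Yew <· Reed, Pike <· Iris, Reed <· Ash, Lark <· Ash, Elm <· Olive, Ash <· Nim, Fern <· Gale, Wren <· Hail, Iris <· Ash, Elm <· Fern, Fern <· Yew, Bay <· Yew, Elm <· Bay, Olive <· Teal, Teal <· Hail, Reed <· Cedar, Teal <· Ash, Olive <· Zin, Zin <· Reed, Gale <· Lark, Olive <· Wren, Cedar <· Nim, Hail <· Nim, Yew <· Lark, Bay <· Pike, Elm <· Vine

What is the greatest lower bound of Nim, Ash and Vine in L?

Common lower bounds of {Nim, Ash, Vine}: Elm, Vine.
The greatest among these is Vine.

Vine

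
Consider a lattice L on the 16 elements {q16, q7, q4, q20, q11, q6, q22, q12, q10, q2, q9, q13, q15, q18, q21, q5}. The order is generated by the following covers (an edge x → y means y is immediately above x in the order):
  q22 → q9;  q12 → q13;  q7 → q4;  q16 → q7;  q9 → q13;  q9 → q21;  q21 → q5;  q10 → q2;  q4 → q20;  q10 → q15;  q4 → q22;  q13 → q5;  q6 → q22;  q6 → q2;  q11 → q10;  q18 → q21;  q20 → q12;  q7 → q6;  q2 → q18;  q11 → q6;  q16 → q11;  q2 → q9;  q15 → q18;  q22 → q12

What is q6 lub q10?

Common upper bounds of {q6, q10}: q13, q18, q2, q21, q5, q9.
The least among these is q2.

q2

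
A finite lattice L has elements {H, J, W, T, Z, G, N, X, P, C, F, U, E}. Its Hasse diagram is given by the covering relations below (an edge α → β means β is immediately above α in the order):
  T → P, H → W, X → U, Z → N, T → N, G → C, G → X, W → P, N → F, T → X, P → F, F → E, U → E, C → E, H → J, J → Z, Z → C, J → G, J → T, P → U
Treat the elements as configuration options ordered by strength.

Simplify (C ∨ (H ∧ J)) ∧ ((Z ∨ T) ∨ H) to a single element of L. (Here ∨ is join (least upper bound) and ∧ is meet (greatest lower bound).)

Z

H ∧ J = H
C ∨ H = C
Z ∨ T = N
N ∨ H = N
C ∧ N = Z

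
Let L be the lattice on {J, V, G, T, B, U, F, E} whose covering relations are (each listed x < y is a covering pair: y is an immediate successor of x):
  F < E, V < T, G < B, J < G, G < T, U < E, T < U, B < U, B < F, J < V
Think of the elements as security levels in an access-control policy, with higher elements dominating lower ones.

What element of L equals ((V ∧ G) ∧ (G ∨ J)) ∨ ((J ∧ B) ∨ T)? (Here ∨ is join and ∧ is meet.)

T

V ∧ G = J
G ∨ J = G
J ∧ G = J
J ∧ B = J
J ∨ T = T
J ∨ T = T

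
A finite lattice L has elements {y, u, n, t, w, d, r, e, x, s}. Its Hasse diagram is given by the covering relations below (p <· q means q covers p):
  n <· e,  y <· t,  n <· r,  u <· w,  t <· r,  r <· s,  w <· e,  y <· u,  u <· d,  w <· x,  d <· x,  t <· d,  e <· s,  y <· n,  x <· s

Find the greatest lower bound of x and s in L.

Common lower bounds of {x, s}: d, t, u, w, x, y.
The greatest among these is x.

x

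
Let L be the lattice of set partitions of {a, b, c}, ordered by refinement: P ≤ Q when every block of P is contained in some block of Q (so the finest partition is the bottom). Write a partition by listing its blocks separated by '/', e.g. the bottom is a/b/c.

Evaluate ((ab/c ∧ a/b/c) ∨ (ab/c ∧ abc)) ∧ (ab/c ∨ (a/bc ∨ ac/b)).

ab/c

ab/c ∧ a/b/c = a/b/c
ab/c ∧ abc = ab/c
a/b/c ∨ ab/c = ab/c
a/bc ∨ ac/b = abc
ab/c ∨ abc = abc
ab/c ∧ abc = ab/c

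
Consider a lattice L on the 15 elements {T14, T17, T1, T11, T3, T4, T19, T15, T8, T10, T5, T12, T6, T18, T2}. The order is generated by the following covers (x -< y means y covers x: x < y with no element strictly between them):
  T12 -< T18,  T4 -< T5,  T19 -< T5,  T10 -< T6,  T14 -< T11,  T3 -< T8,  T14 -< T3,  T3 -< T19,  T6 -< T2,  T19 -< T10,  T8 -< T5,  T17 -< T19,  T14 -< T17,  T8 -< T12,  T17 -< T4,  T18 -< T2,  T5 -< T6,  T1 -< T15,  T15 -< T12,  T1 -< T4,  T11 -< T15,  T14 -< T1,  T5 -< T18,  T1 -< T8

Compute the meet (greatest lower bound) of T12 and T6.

Common lower bounds of {T12, T6}: T1, T14, T3, T8.
The greatest among these is T8.

T8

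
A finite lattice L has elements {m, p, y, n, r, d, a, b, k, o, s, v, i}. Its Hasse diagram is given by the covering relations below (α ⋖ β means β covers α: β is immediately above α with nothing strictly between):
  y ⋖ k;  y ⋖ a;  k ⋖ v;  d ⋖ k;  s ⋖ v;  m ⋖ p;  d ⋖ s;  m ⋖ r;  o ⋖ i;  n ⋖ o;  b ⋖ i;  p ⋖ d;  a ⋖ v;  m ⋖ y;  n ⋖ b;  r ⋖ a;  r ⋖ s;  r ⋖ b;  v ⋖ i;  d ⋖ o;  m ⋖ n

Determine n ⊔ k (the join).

i

Common upper bounds of {n, k}: i.
The least among these is i.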